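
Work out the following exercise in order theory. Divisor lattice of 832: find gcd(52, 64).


In a divisor lattice, meet = gcd (greatest common divisor).
By Euclidean algorithm or factoring: gcd(52,64) = 4


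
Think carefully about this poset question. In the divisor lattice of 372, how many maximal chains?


A maximal chain goes from the minimum element to a maximal element via cover relations.
Counting all min-to-max paths in the cover graph.
Total maximal chains: 12


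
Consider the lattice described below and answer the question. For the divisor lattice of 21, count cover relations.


A cover relation a -< b holds when a < b with no c strictly between.
Cover relations:
  1 -< 3
  1 -< 7
  3 -< 21
  7 -< 21
Total: 4


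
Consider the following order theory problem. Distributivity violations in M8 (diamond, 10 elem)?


Distributive law: a ^ (b v c) = (a ^ b) v (a ^ c).
Check all 10^3 = 1000 ordered triples (a,b,c).
  e.g. a=a1, b=a2, c=a3: lhs=a1 != rhs=0
  e.g. a=a1, b=a2, c=a4: lhs=a1 != rhs=0
Total violating triples: 336


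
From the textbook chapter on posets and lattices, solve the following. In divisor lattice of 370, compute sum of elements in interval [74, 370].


Interval [74,370] in divisors of 370: [74, 370]
Sum = 444


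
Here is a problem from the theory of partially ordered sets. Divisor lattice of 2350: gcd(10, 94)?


Meet=gcd.
gcd(10,94)=2


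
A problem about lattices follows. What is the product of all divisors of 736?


Divisors of 736: [1, 2, 4, 8, 16, 23, 32, 46, 92, 184, 368, 736]
Product = n^(d(n)/2) = 736^(12/2)
Product = 158952325472321536


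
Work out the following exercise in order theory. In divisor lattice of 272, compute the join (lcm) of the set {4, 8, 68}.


In a divisor lattice, join = lcm (least common multiple).
Compute lcm iteratively: start with first element, then lcm(current, next).
Elements: [4, 8, 68]
lcm(4,8) = 8
lcm(8,68) = 136
Final lcm = 136


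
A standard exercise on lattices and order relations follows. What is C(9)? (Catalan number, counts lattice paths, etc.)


C(n) = C(2n, n) / (n+1).
C(18, 9) = 48620
C(9) = 48620 / 10 = 4862


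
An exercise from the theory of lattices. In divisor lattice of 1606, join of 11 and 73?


In a divisor lattice, join = lcm (least common multiple).
gcd(11,73) = 1
lcm(11,73) = 11*73/gcd = 803/1 = 803


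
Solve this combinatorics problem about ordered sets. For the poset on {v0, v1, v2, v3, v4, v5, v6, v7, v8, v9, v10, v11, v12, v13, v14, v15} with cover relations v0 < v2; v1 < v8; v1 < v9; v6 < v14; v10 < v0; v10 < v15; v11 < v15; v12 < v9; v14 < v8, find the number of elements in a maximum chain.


A chain is a totally ordered subset; we count the number of elements in a maximum chain.
Compute, for each element x, the size of the longest chain ending at x:
  v1: 1
  v3: 1
  v4: 1
  v5: 1
  v6: 1
  v7: 1
  ...
A maximum chain: v10 < v0 < v2
Number of elements in the longest chain: 3


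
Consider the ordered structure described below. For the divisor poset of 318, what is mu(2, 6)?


In a divisor lattice, mu(a,b) = mu(b/a) where mu is the classical Mobius function.
b/a = 6/2 = 3
Prime factorization of 3: primes [3]
3 is squarefree with 1 prime factor(s), so mu(3) = (-1)^1 = -1


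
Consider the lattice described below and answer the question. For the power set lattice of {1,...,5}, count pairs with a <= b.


The order relation is {(a,b) : a <= b}, reflexive so it includes (a,a).
Examples: ({},{}), ({},{1,2}), ({},{1,2,3}), ({},{1,2,3,4}), ({},{1,2,3,4,5}), ...
Total ordered pairs: 243


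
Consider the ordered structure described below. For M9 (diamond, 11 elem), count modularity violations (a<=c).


Modular law: if a <= c then a v (b ^ c) = (a v b) ^ c.
Check all triples (a,b,c) with a <= c among 11 elements.
This lattice is modular (diamonds M_m and their chain-products are modular).
Total violating triples: 0


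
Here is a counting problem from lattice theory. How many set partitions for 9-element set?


B(n) = number of set partitions of an n-element set.
B(n) satisfies the recurrence: B(n+1) = sum_k C(n,k)*B(k).
B(9) = 21147


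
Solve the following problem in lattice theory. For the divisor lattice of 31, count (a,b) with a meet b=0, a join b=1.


Complement pair (a,b): a meet b = bottom, a join b = top.
Here: gcd(a,b)=1 and lcm(a,b)=31, i.e. a*b=31 with a,b coprime.
Pairs found: (1,31), (31,1)
Total ordered pairs: 2


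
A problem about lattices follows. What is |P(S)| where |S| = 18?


Power set = 2^n.
2^18 = 262144


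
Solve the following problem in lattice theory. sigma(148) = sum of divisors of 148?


sigma(n) = sum of divisors.
Divisors of 148: [1, 2, 4, 37, 74, 148]
Sum = 266


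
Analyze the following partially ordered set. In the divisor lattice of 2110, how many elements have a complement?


An element a is complemented if some b has a meet b = bottom, a join b = top.
a is complemented iff gcd(a, n/a)=1, i.e. a is a unitary divisor of 2110.
Complemented elements: 1, 2, 5, 10, 211, 422, ... (2 more)
Count: 8


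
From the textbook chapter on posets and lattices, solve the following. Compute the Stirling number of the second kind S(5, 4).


S(n,k) = k*S(n-1,k) + S(n-1,k-1).
S(4,4) = 1, S(4,3) = 6
S(5,4) = 4*1 + 6 = 4 + 6
S(5,4) = 10


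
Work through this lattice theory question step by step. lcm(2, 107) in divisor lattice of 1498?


Join=lcm.
gcd(2,107)=1
lcm=214


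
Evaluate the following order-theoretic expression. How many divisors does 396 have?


Divisors of 396: [1, 2, 3, 4, 6, 9, 11, 12, 18, 22, 33, 36, 44, 66, 99, 132, 198, 396]
Count: 18


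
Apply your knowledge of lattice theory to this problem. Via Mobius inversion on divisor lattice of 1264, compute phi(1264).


phi(n) = n * prod_{p|n} (1 - 1/p).
Prime divisors of 1264: [2, 79]
phi(1264) = 1264 * (1 - 1/2) * (1 - 1/79)
phi(1264) = 624


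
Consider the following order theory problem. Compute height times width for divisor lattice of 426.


Height = length of longest chain minus 1; width = size of largest antichain.
A maximum chain: 1 | 71 | 213 | 426  (height 3).
A maximum antichain: {2, 3, 71}  (width 3).
Product = 3 * 3 = 9


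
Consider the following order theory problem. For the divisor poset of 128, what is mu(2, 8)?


In a divisor lattice, mu(a,b) = mu(b/a) where mu is the classical Mobius function.
b/a = 8/2 = 4
Prime factorization of 4: primes [2]
4 is not squarefree, so mu(4) = 0


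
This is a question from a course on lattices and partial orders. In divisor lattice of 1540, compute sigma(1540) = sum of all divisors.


sigma(n) = sum of divisors.
Divisors of 1540: [1, 2, 4, 5, 7, 10, 11, 14, 20, 22, 28, 35, 44, 55, 70, 77, 110, 140, 154, 220, 308, 385, 770, 1540]
Sum = 4032


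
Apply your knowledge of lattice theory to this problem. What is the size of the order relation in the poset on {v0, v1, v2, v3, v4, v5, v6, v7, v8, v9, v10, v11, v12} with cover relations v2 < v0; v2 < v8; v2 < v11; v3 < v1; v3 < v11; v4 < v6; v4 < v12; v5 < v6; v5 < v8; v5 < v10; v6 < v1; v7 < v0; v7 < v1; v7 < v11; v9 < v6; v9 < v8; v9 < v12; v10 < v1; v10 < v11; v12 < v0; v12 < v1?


The order relation is {(a,b) : a <= b}, reflexive so it includes (a,a).
Examples: (v0,v0), (v1,v1), (v10,v1), (v10,v10), (v10,v11), ...
Total ordered pairs: 40


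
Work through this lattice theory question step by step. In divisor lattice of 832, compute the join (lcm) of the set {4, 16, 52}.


In a divisor lattice, join = lcm (least common multiple).
Compute lcm iteratively: start with first element, then lcm(current, next).
Elements: [4, 16, 52]
lcm(4,16) = 16
lcm(16,52) = 208
Final lcm = 208


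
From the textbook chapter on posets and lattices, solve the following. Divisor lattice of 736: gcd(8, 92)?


Meet=gcd.
gcd(8,92)=4


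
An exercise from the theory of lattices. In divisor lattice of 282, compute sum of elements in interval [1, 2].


Interval [1,2] in divisors of 282: [1, 2]
Sum = 3


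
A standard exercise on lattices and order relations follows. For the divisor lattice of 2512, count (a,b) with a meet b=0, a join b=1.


Complement pair (a,b): a meet b = bottom, a join b = top.
Here: gcd(a,b)=1 and lcm(a,b)=2512, i.e. a*b=2512 with a,b coprime.
Pairs found: (1,2512), (16,157), (157,16), (2512,1)
Total ordered pairs: 4


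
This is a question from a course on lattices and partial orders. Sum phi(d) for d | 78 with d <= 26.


Divisors of 78 up to 26: [1, 2, 3, 6, 13, 26]
phi values: [1, 1, 2, 2, 12, 12]
Sum = 30


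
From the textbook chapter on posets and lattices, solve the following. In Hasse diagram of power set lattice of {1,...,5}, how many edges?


A cover relation a -< b holds when a < b with no c strictly between.
Cover relations:
  {} -< {1}
  {} -< {2}
  {} -< {3}
  {} -< {4}
  {} -< {5}
  {1} -< {1,2}
  {1} -< {1,3}
  {1} -< {1,4}
  ...72 more
Total: 80


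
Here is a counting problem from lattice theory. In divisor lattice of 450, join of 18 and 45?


In a divisor lattice, join = lcm (least common multiple).
gcd(18,45) = 9
lcm(18,45) = 18*45/gcd = 810/9 = 90


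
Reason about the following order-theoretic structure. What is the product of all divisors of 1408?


Divisors of 1408: [1, 2, 4, 8, 11, 16, 22, 32, 44, 64, 88, 128, 176, 352, 704, 1408]
Product = n^(d(n)/2) = 1408^(16/2)
Product = 15446185225522503919599616


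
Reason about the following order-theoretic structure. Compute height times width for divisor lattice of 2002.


Height = length of longest chain minus 1; width = size of largest antichain.
A maximum chain: 1 | 13 | 143 | 1001 | 2002  (height 4).
A maximum antichain: {14, 22, 26, 77, 91, 143}  (width 6).
Product = 4 * 6 = 24


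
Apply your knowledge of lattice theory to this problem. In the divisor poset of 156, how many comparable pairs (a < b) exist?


A comparable pair {a,b} has a < b or b < a in the order.
Count unordered pairs where one element is strictly below the other.
Examples: {1,2}, {1,3}, {1,4}, {1,6}, ...
Total comparable pairs: 42


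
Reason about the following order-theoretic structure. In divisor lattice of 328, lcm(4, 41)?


Join=lcm.
gcd(4,41)=1
lcm=164


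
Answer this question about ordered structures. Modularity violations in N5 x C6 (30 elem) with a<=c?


Modular law: if a <= c then a v (b ^ c) = (a v b) ^ c.
Check all triples (a,b,c) with a <= c among 30 elements.
  e.g. a=(a,0), b=(c,0), c=(b,0): lhs=(a,0) != rhs=(b,0)
  e.g. a=(a,0), b=(c,1), c=(b,0): lhs=(a,0) != rhs=(b,0)
Total violating triples: 126


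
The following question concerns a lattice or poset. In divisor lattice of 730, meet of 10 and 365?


In a divisor lattice, meet = gcd (greatest common divisor).
By Euclidean algorithm or factoring: gcd(10,365) = 5


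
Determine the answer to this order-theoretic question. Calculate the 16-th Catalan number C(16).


C(n) = C(2n, n) / (n+1).
C(32, 16) = 601080390
C(16) = 601080390 / 17 = 35357670


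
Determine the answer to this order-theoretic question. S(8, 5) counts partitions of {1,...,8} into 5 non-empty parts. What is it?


S(n,k) = k*S(n-1,k) + S(n-1,k-1).
S(7,5) = 140, S(7,4) = 350
S(8,5) = 5*140 + 350 = 700 + 350
S(8,5) = 1050


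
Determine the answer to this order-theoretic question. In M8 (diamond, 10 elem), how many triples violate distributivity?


Distributive law: a ^ (b v c) = (a ^ b) v (a ^ c).
Check all 10^3 = 1000 ordered triples (a,b,c).
  e.g. a=a1, b=a2, c=a3: lhs=a1 != rhs=0
  e.g. a=a1, b=a2, c=a4: lhs=a1 != rhs=0
Total violating triples: 336


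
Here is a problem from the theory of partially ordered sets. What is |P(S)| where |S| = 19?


Power set = 2^n.
2^19 = 524288


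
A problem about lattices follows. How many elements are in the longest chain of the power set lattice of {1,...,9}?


A chain is a totally ordered subset; we count the number of elements in a maximum chain.
Compute, for each element x, the size of the longest chain ending at x:
  {}: 1
  {1}: 2
  {2}: 2
  {3}: 2
  {4}: 2
  {5}: 2
  ...
A maximum chain: {} < {1} < {1,2} < {1,2,3} < {1,2,3,4} < {1,2,3,4,5} < {1,2,3,4,5,6} < {1,2,3,4,5,6,7} < {1,2,3,4,5,6,7,8} < {1,2,3,4,5,6,7,8,9}
Number of elements in the longest chain: 10


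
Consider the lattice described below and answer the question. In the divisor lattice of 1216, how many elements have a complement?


An element a is complemented if some b has a meet b = bottom, a join b = top.
a is complemented iff gcd(a, n/a)=1, i.e. a is a unitary divisor of 1216.
Complemented elements: 1, 19, 64, 1216
Count: 4


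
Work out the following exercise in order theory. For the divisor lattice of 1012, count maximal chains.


A maximal chain goes from the minimum element to a maximal element via cover relations.
Counting all min-to-max paths in the cover graph.
Total maximal chains: 12


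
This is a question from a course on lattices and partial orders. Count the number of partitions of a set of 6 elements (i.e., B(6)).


B(n) = number of set partitions of an n-element set.
B(n) satisfies the recurrence: B(n+1) = sum_k C(n,k)*B(k).
B(6) = 203


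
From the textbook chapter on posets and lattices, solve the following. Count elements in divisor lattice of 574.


Divisors of 574: [1, 2, 7, 14, 41, 82, 287, 574]
Count: 8


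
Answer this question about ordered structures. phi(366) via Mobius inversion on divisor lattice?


phi(n) = n * prod_{p|n} (1 - 1/p).
Prime divisors of 366: [2, 3, 61]
phi(366) = 366 * (1 - 1/2) * (1 - 1/3) * (1 - 1/61)
phi(366) = 120


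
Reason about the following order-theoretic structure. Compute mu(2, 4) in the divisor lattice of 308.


In a divisor lattice, mu(a,b) = mu(b/a) where mu is the classical Mobius function.
b/a = 4/2 = 2
Prime factorization of 2: primes [2]
2 is squarefree with 1 prime factor(s), so mu(2) = (-1)^1 = -1


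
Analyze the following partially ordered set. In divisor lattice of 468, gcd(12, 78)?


Meet=gcd.
gcd(12,78)=6


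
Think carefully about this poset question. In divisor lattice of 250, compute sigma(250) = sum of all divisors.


sigma(n) = sum of divisors.
Divisors of 250: [1, 2, 5, 10, 25, 50, 125, 250]
Sum = 468


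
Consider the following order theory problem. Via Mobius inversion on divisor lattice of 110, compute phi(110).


phi(n) = n * prod_{p|n} (1 - 1/p).
Prime divisors of 110: [2, 5, 11]
phi(110) = 110 * (1 - 1/2) * (1 - 1/5) * (1 - 1/11)
phi(110) = 40


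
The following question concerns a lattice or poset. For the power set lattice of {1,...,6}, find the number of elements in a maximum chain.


A chain is a totally ordered subset; we count the number of elements in a maximum chain.
Compute, for each element x, the size of the longest chain ending at x:
  {}: 1
  {1}: 2
  {2}: 2
  {3}: 2
  {4}: 2
  {5}: 2
  ...
A maximum chain: {} < {1} < {1,2} < {1,2,3} < {1,2,3,4} < {1,2,3,4,5} < {1,2,3,4,5,6}
Number of elements in the longest chain: 7


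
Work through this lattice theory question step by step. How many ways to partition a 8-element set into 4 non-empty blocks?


S(n,k) = k*S(n-1,k) + S(n-1,k-1).
S(7,4) = 350, S(7,3) = 301
S(8,4) = 4*350 + 301 = 1400 + 301
S(8,4) = 1701


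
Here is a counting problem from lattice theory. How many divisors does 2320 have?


Divisors of 2320: [1, 2, 4, 5, 8, 10, 16, 20, 29, 40, 58, 80, 116, 145, 232, 290, 464, 580, 1160, 2320]
Count: 20


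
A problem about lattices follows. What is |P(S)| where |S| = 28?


Power set = 2^n.
2^28 = 268435456


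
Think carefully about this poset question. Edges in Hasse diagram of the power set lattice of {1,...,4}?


A cover relation a -< b holds when a < b with no c strictly between.
Cover relations:
  {} -< {1}
  {} -< {2}
  {} -< {3}
  {} -< {4}
  {1} -< {1,2}
  {1} -< {1,3}
  {1} -< {1,4}
  {2} -< {1,2}
  ...24 more
Total: 32


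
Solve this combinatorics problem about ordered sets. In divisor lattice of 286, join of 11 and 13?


In a divisor lattice, join = lcm (least common multiple).
gcd(11,13) = 1
lcm(11,13) = 11*13/gcd = 143/1 = 143


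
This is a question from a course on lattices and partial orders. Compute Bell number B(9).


B(n) = number of set partitions of an n-element set.
B(n) satisfies the recurrence: B(n+1) = sum_k C(n,k)*B(k).
B(9) = 21147


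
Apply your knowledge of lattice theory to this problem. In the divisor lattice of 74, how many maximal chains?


A maximal chain goes from the minimum element to a maximal element via cover relations.
Counting all min-to-max paths in the cover graph.
Total maximal chains: 2


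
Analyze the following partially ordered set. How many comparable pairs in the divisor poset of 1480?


A comparable pair {a,b} has a < b or b < a in the order.
Count unordered pairs where one element is strictly below the other.
Examples: {1,2}, {1,4}, {1,5}, {1,8}, ...
Total comparable pairs: 74


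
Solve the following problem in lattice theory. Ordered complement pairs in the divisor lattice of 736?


Complement pair (a,b): a meet b = bottom, a join b = top.
Here: gcd(a,b)=1 and lcm(a,b)=736, i.e. a*b=736 with a,b coprime.
Pairs found: (1,736), (23,32), (32,23), (736,1)
Total ordered pairs: 4


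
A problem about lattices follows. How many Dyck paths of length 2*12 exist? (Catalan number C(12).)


C(n) = C(2n, n) / (n+1).
C(24, 12) = 2704156
C(12) = 2704156 / 13 = 208012


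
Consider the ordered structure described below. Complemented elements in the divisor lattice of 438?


An element a is complemented if some b has a meet b = bottom, a join b = top.
a is complemented iff gcd(a, n/a)=1, i.e. a is a unitary divisor of 438.
Complemented elements: 1, 2, 3, 6, 73, 146, ... (2 more)
Count: 8


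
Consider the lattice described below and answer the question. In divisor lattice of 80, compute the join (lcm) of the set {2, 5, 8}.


In a divisor lattice, join = lcm (least common multiple).
Compute lcm iteratively: start with first element, then lcm(current, next).
Elements: [2, 5, 8]
lcm(2,5) = 10
lcm(10,8) = 40
Final lcm = 40


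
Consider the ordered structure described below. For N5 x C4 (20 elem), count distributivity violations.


Distributive law: a ^ (b v c) = (a ^ b) v (a ^ c).
Check all 20^3 = 8000 ordered triples (a,b,c).
  e.g. a=(b,0), b=(a,0), c=(c,0): lhs=(b,0) != rhs=(a,0)
  e.g. a=(b,0), b=(a,0), c=(c,1): lhs=(b,0) != rhs=(a,0)
Total violating triples: 128


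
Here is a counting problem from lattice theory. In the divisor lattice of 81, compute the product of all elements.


Divisors of 81: [1, 3, 9, 27, 81]
Product = n^(d(n)/2) = 81^(5/2)
Product = 59049


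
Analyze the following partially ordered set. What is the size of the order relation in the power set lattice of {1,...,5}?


The order relation is {(a,b) : a <= b}, reflexive so it includes (a,a).
Examples: ({},{}), ({},{1,2}), ({},{1,2,3}), ({},{1,2,3,4}), ({},{1,2,3,4,5}), ...
Total ordered pairs: 243


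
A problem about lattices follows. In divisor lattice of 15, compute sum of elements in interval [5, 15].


Interval [5,15] in divisors of 15: [5, 15]
Sum = 20


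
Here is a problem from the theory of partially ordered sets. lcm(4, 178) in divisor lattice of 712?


Join=lcm.
gcd(4,178)=2
lcm=356


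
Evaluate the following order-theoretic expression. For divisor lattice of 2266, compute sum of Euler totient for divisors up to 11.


Divisors of 2266 up to 11: [1, 2, 11]
phi values: [1, 1, 10]
Sum = 12


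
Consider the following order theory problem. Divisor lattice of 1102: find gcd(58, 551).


In a divisor lattice, meet = gcd (greatest common divisor).
By Euclidean algorithm or factoring: gcd(58,551) = 29


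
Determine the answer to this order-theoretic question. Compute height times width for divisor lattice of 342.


Height = length of longest chain minus 1; width = size of largest antichain.
A maximum chain: 1 | 19 | 57 | 171 | 342  (height 4).
A maximum antichain: {6, 9, 38, 57}  (width 4).
Product = 4 * 4 = 16


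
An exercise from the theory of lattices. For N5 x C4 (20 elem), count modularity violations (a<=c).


Modular law: if a <= c then a v (b ^ c) = (a v b) ^ c.
Check all triples (a,b,c) with a <= c among 20 elements.
  e.g. a=(a,0), b=(c,0), c=(b,0): lhs=(a,0) != rhs=(b,0)
  e.g. a=(a,0), b=(c,1), c=(b,0): lhs=(a,0) != rhs=(b,0)
Total violating triples: 40


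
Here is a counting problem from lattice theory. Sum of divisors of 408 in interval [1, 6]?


Interval [1,6] in divisors of 408: [1, 2, 3, 6]
Sum = 12


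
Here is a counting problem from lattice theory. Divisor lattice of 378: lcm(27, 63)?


Join=lcm.
gcd(27,63)=9
lcm=189


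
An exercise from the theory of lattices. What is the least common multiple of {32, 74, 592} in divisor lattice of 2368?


In a divisor lattice, join = lcm (least common multiple).
Compute lcm iteratively: start with first element, then lcm(current, next).
Elements: [32, 74, 592]
lcm(32,74) = 1184
lcm(1184,592) = 1184
Final lcm = 1184


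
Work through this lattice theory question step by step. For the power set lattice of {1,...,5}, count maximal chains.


A maximal chain goes from the minimum element to a maximal element via cover relations.
Counting all min-to-max paths in the cover graph.
Total maximal chains: 120


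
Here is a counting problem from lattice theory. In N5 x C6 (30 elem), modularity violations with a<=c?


Modular law: if a <= c then a v (b ^ c) = (a v b) ^ c.
Check all triples (a,b,c) with a <= c among 30 elements.
  e.g. a=(a,0), b=(c,0), c=(b,0): lhs=(a,0) != rhs=(b,0)
  e.g. a=(a,0), b=(c,1), c=(b,0): lhs=(a,0) != rhs=(b,0)
Total violating triples: 126


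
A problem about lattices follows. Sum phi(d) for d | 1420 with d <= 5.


Divisors of 1420 up to 5: [1, 2, 4, 5]
phi values: [1, 1, 2, 4]
Sum = 8


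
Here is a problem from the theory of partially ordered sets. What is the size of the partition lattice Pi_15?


B(n) = number of set partitions of an n-element set.
B(n) satisfies the recurrence: B(n+1) = sum_k C(n,k)*B(k).
B(15) = 1382958545


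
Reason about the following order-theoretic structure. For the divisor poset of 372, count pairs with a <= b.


The order relation is {(a,b) : a <= b}, reflexive so it includes (a,a).
Examples: (1,1), (1,12), (1,124), (1,186), (1,2), ...
Total ordered pairs: 54


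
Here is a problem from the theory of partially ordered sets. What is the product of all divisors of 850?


Divisors of 850: [1, 2, 5, 10, 17, 25, 34, 50, 85, 170, 425, 850]
Product = n^(d(n)/2) = 850^(12/2)
Product = 377149515625000000


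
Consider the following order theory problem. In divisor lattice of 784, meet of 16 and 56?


In a divisor lattice, meet = gcd (greatest common divisor).
By Euclidean algorithm or factoring: gcd(16,56) = 8


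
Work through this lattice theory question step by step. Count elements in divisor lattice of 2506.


Divisors of 2506: [1, 2, 7, 14, 179, 358, 1253, 2506]
Count: 8


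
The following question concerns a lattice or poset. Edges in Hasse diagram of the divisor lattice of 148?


A cover relation a -< b holds when a < b with no c strictly between.
Cover relations:
  1 -< 2
  1 -< 37
  2 -< 4
  2 -< 74
  4 -< 148
  37 -< 74
  74 -< 148
Total: 7


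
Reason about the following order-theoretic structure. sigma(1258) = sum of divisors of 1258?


sigma(n) = sum of divisors.
Divisors of 1258: [1, 2, 17, 34, 37, 74, 629, 1258]
Sum = 2052


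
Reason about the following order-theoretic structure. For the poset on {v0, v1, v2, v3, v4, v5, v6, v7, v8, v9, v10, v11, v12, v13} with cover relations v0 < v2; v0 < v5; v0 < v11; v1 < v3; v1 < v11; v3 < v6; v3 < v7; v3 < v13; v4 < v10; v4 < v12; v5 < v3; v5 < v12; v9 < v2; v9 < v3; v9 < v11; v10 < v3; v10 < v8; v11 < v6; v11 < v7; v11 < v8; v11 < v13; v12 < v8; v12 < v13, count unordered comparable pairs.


A comparable pair {a,b} has a < b or b < a in the order.
Count unordered pairs where one element is strictly below the other.
Examples: {v0,v2}, {v0,v3}, {v0,v5}, {v0,v6}, ...
Total comparable pairs: 49


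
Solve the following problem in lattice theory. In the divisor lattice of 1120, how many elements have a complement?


An element a is complemented if some b has a meet b = bottom, a join b = top.
a is complemented iff gcd(a, n/a)=1, i.e. a is a unitary divisor of 1120.
Complemented elements: 1, 5, 7, 32, 35, 160, ... (2 more)
Count: 8


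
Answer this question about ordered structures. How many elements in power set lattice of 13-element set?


Power set = 2^n.
2^13 = 8192


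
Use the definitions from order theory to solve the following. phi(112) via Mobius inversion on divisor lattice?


phi(n) = n * prod_{p|n} (1 - 1/p).
Prime divisors of 112: [2, 7]
phi(112) = 112 * (1 - 1/2) * (1 - 1/7)
phi(112) = 48


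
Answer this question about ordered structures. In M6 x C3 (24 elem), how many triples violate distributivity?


Distributive law: a ^ (b v c) = (a ^ b) v (a ^ c).
Check all 24^3 = 13824 ordered triples (a,b,c).
  e.g. a=(a1,0), b=(a2,0), c=(a3,0): lhs=(a1,0) != rhs=(0,0)
  e.g. a=(a1,0), b=(a2,0), c=(a3,1): lhs=(a1,0) != rhs=(0,0)
Total violating triples: 3240


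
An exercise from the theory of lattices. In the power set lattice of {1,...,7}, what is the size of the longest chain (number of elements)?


A chain is a totally ordered subset; we count the number of elements in a maximum chain.
Compute, for each element x, the size of the longest chain ending at x:
  {}: 1
  {1}: 2
  {2}: 2
  {3}: 2
  {4}: 2
  {5}: 2
  ...
A maximum chain: {} < {1} < {1,2} < {1,2,3} < {1,2,3,4} < {1,2,3,4,5} < {1,2,3,4,5,6} < {1,2,3,4,5,6,7}
Number of elements in the longest chain: 8


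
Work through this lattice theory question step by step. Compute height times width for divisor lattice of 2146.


Height = length of longest chain minus 1; width = size of largest antichain.
A maximum chain: 1 | 37 | 1073 | 2146  (height 3).
A maximum antichain: {2, 29, 37}  (width 3).
Product = 3 * 3 = 9


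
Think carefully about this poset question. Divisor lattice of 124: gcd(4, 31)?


Meet=gcd.
gcd(4,31)=1


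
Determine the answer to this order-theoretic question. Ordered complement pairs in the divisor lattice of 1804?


Complement pair (a,b): a meet b = bottom, a join b = top.
Here: gcd(a,b)=1 and lcm(a,b)=1804, i.e. a*b=1804 with a,b coprime.
Pairs found: (1,1804), (4,451), (11,164), (41,44), ... (4 more)
Total ordered pairs: 8


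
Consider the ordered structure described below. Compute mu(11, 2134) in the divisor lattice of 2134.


In a divisor lattice, mu(a,b) = mu(b/a) where mu is the classical Mobius function.
b/a = 2134/11 = 194
Prime factorization of 194: primes [2, 97]
194 is squarefree with 2 prime factor(s), so mu(194) = (-1)^2 = 1


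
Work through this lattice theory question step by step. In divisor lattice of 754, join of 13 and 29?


In a divisor lattice, join = lcm (least common multiple).
gcd(13,29) = 1
lcm(13,29) = 13*29/gcd = 377/1 = 377


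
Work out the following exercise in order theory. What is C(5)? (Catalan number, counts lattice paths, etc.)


C(n) = C(2n, n) / (n+1).
C(10, 5) = 252
C(5) = 252 / 6 = 42


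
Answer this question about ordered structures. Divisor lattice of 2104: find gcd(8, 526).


In a divisor lattice, meet = gcd (greatest common divisor).
By Euclidean algorithm or factoring: gcd(8,526) = 2


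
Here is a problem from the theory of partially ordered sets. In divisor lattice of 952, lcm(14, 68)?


Join=lcm.
gcd(14,68)=2
lcm=476


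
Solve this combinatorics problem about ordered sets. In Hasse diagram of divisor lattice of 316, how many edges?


A cover relation a -< b holds when a < b with no c strictly between.
Cover relations:
  1 -< 2
  1 -< 79
  2 -< 4
  2 -< 158
  4 -< 316
  79 -< 158
  158 -< 316
Total: 7


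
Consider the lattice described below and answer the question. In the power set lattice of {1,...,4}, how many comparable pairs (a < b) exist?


A comparable pair {a,b} has a < b or b < a in the order.
Count unordered pairs where one element is strictly below the other.
Examples: {{},{1}}, {{},{2}}, {{},{3}}, {{},{4}}, ...
Total comparable pairs: 65


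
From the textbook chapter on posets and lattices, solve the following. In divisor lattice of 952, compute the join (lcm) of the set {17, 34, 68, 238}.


In a divisor lattice, join = lcm (least common multiple).
Compute lcm iteratively: start with first element, then lcm(current, next).
Elements: [17, 34, 68, 238]
lcm(17,34) = 34
lcm(34,68) = 68
lcm(68,238) = 476
Final lcm = 476


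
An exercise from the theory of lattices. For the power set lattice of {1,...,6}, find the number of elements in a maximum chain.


A chain is a totally ordered subset; we count the number of elements in a maximum chain.
Compute, for each element x, the size of the longest chain ending at x:
  {}: 1
  {1}: 2
  {2}: 2
  {3}: 2
  {4}: 2
  {5}: 2
  ...
A maximum chain: {} < {1} < {1,2} < {1,2,3} < {1,2,3,4} < {1,2,3,4,5} < {1,2,3,4,5,6}
Number of elements in the longest chain: 7


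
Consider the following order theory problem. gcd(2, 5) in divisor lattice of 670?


Meet=gcd.
gcd(2,5)=1


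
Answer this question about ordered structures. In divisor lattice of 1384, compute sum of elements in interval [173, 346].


Interval [173,346] in divisors of 1384: [173, 346]
Sum = 519


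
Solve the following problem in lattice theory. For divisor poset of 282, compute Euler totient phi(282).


phi(n) = n * prod_{p|n} (1 - 1/p).
Prime divisors of 282: [2, 3, 47]
phi(282) = 282 * (1 - 1/2) * (1 - 1/3) * (1 - 1/47)
phi(282) = 92


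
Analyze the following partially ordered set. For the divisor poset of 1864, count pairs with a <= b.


The order relation is {(a,b) : a <= b}, reflexive so it includes (a,a).
Examples: (1,1), (1,1864), (1,2), (1,233), (1,4), ...
Total ordered pairs: 30


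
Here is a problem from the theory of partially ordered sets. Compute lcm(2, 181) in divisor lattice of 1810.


In a divisor lattice, join = lcm (least common multiple).
gcd(2,181) = 1
lcm(2,181) = 2*181/gcd = 362/1 = 362


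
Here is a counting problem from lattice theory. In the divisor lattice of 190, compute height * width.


Height = length of longest chain minus 1; width = size of largest antichain.
A maximum chain: 1 | 19 | 95 | 190  (height 3).
A maximum antichain: {2, 5, 19}  (width 3).
Product = 3 * 3 = 9


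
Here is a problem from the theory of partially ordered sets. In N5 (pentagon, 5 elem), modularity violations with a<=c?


Modular law: if a <= c then a v (b ^ c) = (a v b) ^ c.
Check all triples (a,b,c) with a <= c among 5 elements.
  e.g. a=a, b=c, c=b: lhs=a != rhs=b
Total violating triples: 1


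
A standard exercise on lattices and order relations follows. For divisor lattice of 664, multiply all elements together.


Divisors of 664: [1, 2, 4, 8, 83, 166, 332, 664]
Product = n^(d(n)/2) = 664^(8/2)
Product = 194389282816


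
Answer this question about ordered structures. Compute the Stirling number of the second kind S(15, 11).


S(n,k) = k*S(n-1,k) + S(n-1,k-1).
S(14,11) = 66066, S(14,10) = 752752
S(15,11) = 11*66066 + 752752 = 726726 + 752752
S(15,11) = 1479478


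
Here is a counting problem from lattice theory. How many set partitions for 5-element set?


B(n) = number of set partitions of an n-element set.
B(n) satisfies the recurrence: B(n+1) = sum_k C(n,k)*B(k).
B(5) = 52


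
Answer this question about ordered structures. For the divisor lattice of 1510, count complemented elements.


An element a is complemented if some b has a meet b = bottom, a join b = top.
a is complemented iff gcd(a, n/a)=1, i.e. a is a unitary divisor of 1510.
Complemented elements: 1, 2, 5, 10, 151, 302, ... (2 more)
Count: 8


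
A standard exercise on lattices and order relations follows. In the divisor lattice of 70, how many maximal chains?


A maximal chain goes from the minimum element to a maximal element via cover relations.
Counting all min-to-max paths in the cover graph.
Total maximal chains: 6


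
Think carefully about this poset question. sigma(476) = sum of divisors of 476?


sigma(n) = sum of divisors.
Divisors of 476: [1, 2, 4, 7, 14, 17, 28, 34, 68, 119, 238, 476]
Sum = 1008


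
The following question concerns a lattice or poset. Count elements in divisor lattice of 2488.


Divisors of 2488: [1, 2, 4, 8, 311, 622, 1244, 2488]
Count: 8


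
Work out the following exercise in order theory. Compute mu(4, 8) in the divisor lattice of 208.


In a divisor lattice, mu(a,b) = mu(b/a) where mu is the classical Mobius function.
b/a = 8/4 = 2
Prime factorization of 2: primes [2]
2 is squarefree with 1 prime factor(s), so mu(2) = (-1)^1 = -1


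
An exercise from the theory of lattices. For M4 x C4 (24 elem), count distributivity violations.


Distributive law: a ^ (b v c) = (a ^ b) v (a ^ c).
Check all 24^3 = 13824 ordered triples (a,b,c).
  e.g. a=(a1,0), b=(a2,0), c=(a3,0): lhs=(a1,0) != rhs=(0,0)
  e.g. a=(a1,0), b=(a2,0), c=(a3,1): lhs=(a1,0) != rhs=(0,0)
Total violating triples: 1536


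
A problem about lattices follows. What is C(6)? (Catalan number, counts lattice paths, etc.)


C(n) = C(2n, n) / (n+1).
C(12, 6) = 924
C(6) = 924 / 7 = 132


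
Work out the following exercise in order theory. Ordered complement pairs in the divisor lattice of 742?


Complement pair (a,b): a meet b = bottom, a join b = top.
Here: gcd(a,b)=1 and lcm(a,b)=742, i.e. a*b=742 with a,b coprime.
Pairs found: (1,742), (2,371), (7,106), (14,53), ... (4 more)
Total ordered pairs: 8


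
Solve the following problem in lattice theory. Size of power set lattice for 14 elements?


Power set = 2^n.
2^14 = 16384


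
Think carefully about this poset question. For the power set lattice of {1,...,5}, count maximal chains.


A maximal chain goes from the minimum element to a maximal element via cover relations.
Counting all min-to-max paths in the cover graph.
Total maximal chains: 120


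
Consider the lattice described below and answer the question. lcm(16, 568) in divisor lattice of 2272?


Join=lcm.
gcd(16,568)=8
lcm=1136


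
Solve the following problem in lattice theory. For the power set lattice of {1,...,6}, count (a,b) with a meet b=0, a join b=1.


Complement pair (a,b): a meet b = bottom, a join b = top.
Here: A intersect B = {} and A union B = {1,...,6}.
Pairs found: ({},{1,2,3,4,5,6}), ({1},{2,3,4,5,6}), ({2},{1,3,4,5,6}), ({3},{1,2,4,5,6}), ... (60 more)
Total ordered pairs: 64


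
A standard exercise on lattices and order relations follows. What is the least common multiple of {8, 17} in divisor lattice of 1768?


In a divisor lattice, join = lcm (least common multiple).
Compute lcm iteratively: start with first element, then lcm(current, next).
Elements: [8, 17]
lcm(8,17) = 136
Final lcm = 136


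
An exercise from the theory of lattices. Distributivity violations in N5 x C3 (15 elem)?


Distributive law: a ^ (b v c) = (a ^ b) v (a ^ c).
Check all 15^3 = 3375 ordered triples (a,b,c).
  e.g. a=(b,0), b=(a,0), c=(c,0): lhs=(b,0) != rhs=(a,0)
  e.g. a=(b,0), b=(a,0), c=(c,1): lhs=(b,0) != rhs=(a,0)
Total violating triples: 54


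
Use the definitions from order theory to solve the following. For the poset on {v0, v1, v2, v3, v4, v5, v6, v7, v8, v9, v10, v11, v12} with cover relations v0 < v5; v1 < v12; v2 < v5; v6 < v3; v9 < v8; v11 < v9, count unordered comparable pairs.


A comparable pair {a,b} has a < b or b < a in the order.
Count unordered pairs where one element is strictly below the other.
Examples: {v0,v5}, {v1,v12}, {v2,v5}, {v3,v6}, ...
Total comparable pairs: 7


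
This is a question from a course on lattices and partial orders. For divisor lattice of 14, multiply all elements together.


Divisors of 14: [1, 2, 7, 14]
Product = n^(d(n)/2) = 14^(4/2)
Product = 196


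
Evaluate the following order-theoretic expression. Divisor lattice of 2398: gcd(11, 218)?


Meet=gcd.
gcd(11,218)=1


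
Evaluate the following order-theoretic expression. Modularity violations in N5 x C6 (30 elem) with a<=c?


Modular law: if a <= c then a v (b ^ c) = (a v b) ^ c.
Check all triples (a,b,c) with a <= c among 30 elements.
  e.g. a=(a,0), b=(c,0), c=(b,0): lhs=(a,0) != rhs=(b,0)
  e.g. a=(a,0), b=(c,1), c=(b,0): lhs=(a,0) != rhs=(b,0)
Total violating triples: 126


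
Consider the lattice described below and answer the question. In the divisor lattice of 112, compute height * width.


Height = length of longest chain minus 1; width = size of largest antichain.
A maximum chain: 1 | 7 | 14 | 28 | 56 | 112  (height 5).
A maximum antichain: {2, 7}  (width 2).
Product = 5 * 2 = 10


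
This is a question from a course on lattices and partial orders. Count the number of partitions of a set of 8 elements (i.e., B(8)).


B(n) = number of set partitions of an n-element set.
B(n) satisfies the recurrence: B(n+1) = sum_k C(n,k)*B(k).
B(8) = 4140


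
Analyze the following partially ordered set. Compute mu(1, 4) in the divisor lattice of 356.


In a divisor lattice, mu(a,b) = mu(b/a) where mu is the classical Mobius function.
b/a = 4/1 = 4
Prime factorization of 4: primes [2]
4 is not squarefree, so mu(4) = 0


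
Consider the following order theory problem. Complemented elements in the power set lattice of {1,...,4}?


An element a is complemented if some b has a meet b = bottom, a join b = top.
every subset A has complement S\A, so all elements are complemented.
Complemented elements: {}, {1}, {2}, {3}, {4}, {1,2}, ... (10 more)
Count: 16


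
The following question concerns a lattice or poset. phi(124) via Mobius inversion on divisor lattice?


phi(n) = n * prod_{p|n} (1 - 1/p).
Prime divisors of 124: [2, 31]
phi(124) = 124 * (1 - 1/2) * (1 - 1/31)
phi(124) = 60


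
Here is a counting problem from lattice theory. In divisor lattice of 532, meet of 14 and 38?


In a divisor lattice, meet = gcd (greatest common divisor).
By Euclidean algorithm or factoring: gcd(14,38) = 2


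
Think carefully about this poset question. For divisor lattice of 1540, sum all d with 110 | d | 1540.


Interval [110,1540] in divisors of 1540: [110, 220, 770, 1540]
Sum = 2640


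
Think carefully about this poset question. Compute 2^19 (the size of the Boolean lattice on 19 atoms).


Power set = 2^n.
2^19 = 524288


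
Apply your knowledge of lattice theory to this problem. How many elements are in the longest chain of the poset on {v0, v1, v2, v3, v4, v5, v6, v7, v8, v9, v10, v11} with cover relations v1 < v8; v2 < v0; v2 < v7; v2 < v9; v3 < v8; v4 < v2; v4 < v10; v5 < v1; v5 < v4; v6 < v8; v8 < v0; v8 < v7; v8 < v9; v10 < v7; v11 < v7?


A chain is a totally ordered subset; we count the number of elements in a maximum chain.
Compute, for each element x, the size of the longest chain ending at x:
  v3: 1
  v5: 1
  v6: 1
  v11: 1
  v1: 2
  v4: 2
  ...
A maximum chain: v5 < v4 < v2 < v0
Number of elements in the longest chain: 4


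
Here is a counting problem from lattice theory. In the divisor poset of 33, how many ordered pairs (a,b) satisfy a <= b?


The order relation is {(a,b) : a <= b}, reflexive so it includes (a,a).
Examples: (1,1), (1,11), (1,3), (1,33), (11,11), ...
Total ordered pairs: 9


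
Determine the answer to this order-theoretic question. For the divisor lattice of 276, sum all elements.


sigma(n) = sum of divisors.
Divisors of 276: [1, 2, 3, 4, 6, 12, 23, 46, 69, 92, 138, 276]
Sum = 672


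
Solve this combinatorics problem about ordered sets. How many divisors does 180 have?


Divisors of 180: [1, 2, 3, 4, 5, 6, 9, 10, 12, 15, 18, 20, 30, 36, 45, 60, 90, 180]
Count: 18
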